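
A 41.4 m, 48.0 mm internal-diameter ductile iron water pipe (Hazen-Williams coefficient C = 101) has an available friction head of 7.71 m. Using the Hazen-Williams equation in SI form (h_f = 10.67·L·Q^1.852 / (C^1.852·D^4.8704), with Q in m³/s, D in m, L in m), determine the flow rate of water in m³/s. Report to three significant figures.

Q ≈ 0.00386 m³/s

Rearranging: Q = [h_f·C^1.852·D^4.8704 / (10.67·L)]^(1/1.852)
Q = [7.71·101^1.852·0.0480^4.8704 / (10.67·41.4)]^0.540 = 0.003863 m³/s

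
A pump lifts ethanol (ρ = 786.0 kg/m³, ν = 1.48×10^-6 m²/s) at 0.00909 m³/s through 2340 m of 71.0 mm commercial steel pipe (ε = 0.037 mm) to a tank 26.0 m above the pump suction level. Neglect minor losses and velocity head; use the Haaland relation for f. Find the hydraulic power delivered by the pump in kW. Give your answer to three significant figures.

V = 4Q/(πD²) = 2.296 m/s; Re = 1.10×10^5; ε/D = 5.21×10^-4; f = 0.01992
h_f = f(L/D)V²/2g = 176.4 m
Total head H = z + h_f = 26.0 + 176.4 = 202.4 m
P_hyd = ρgQH = 786.0·9.81·0.00909·202.4 = 14.18 kW

P_hyd ≈ 14.2 kW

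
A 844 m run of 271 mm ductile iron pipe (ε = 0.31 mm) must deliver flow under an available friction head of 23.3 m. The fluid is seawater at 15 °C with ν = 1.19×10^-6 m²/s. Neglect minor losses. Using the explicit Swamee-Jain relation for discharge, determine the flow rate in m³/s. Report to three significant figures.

Swamee-Jain (Type II): Q = -0.965·√(gD⁵h_f/L)·ln[ε/(3.7D) + √(3.17ν²L/(gD³h_f))]
√(gD⁵h_f/L) = √(9.81·0.271⁵·23.3/844) = 0.01990
ε/(3.7D) = 3.09×10^-4; √(3.17ν²L/(gD³h_f)) = 2.89×10^-5
Q = -0.965·0.01990·ln(3.380×10^-4) = 0.1535 m³/s
Check: V = 2.66 m/s, Re = 6.06×10^5, f = 0.02086, h_f = 23.4 m ≈ 23.3 m ✓

Q ≈ 0.153 m³/s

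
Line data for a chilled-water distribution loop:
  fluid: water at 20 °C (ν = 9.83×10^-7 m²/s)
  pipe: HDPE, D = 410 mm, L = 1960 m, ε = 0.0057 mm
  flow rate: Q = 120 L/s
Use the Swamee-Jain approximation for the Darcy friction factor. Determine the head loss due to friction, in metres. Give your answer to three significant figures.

h_f ≈ 2.81 m

V = 4Q/(πD²) = 4·0.120/(π·0.410²) = 0.9089 m/s
Re = VD/ν = 0.9089·0.410/9.83×10^-7 = 3.79×10^5 → turbulent
ε/D = 0.0057/410 = 1.39×10^-5
Swamee-Jain: f = 0.01395
h_f = f(L/D)V²/(2g) = 0.01395·(1960/0.410)·0.9089²/(2·9.81) = 2.808 m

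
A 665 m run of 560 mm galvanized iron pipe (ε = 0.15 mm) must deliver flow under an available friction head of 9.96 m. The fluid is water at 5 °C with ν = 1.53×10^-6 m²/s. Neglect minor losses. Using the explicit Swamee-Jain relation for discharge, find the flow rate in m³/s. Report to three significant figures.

Swamee-Jain (Type II): Q = -0.965·√(gD⁵h_f/L)·ln[ε/(3.7D) + √(3.17ν²L/(gD³h_f))]
√(gD⁵h_f/L) = √(9.81·0.560⁵·9.96/665) = 0.08995
ε/(3.7D) = 7.24×10^-5; √(3.17ν²L/(gD³h_f)) = 1.70×10^-5
Q = -0.965·0.08995·ln(8.935×10^-5) = 0.8093 m³/s
Check: V = 3.29 m/s, Re = 1.20×10^6, f = 0.01534, h_f = 10.0 m ≈ 9.96 m ✓

Q ≈ 0.809 m³/s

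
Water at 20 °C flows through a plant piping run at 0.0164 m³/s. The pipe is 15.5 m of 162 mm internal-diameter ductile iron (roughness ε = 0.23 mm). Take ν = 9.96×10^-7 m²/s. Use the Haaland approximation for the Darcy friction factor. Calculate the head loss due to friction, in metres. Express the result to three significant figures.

V = 4Q/(πD²) = 4·0.0164/(π·0.162²) = 0.7957 m/s
Re = VD/ν = 0.7957·0.162/9.96×10^-7 = 1.29×10^5 → turbulent
ε/D = 0.23/162 = 0.00142
Haaland: f = 0.02294
h_f = f(L/D)V²/(2g) = 0.02294·(15.5/0.162)·0.7957²/(2·9.81) = 0.07083 m

h_f ≈ 0.0708 m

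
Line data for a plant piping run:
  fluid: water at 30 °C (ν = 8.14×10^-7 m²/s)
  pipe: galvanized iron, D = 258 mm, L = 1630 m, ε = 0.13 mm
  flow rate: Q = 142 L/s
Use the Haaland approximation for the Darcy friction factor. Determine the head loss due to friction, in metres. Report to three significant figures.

V = 4Q/(πD²) = 4·0.142/(π·0.258²) = 2.716 m/s
Re = VD/ν = 2.716·0.258/8.14×10^-7 = 8.61×10^5 → turbulent
ε/D = 0.13/258 = 5.04×10^-4
Haaland: f = 0.01727
h_f = f(L/D)V²/(2g) = 0.01727·(1630/0.258)·2.716²/(2·9.81) = 41.02 m

h_f ≈ 41.0 m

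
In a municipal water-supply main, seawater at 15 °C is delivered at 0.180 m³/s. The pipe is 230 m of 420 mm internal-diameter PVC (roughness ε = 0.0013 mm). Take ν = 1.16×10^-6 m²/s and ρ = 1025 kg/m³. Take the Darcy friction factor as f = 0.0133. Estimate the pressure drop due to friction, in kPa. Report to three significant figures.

V = 4Q/(πD²) = 4·0.180/(π·0.420²) = 1.299 m/s
h_f = f(L/D)V²/(2g) = 0.01330·(230/0.420)·1.299²/(2·9.81) = 0.6266 m
Δp = ρg·h_f = 1025·9.81·0.6266 = 6.301 kPa

Δp ≈ 6.30 kPa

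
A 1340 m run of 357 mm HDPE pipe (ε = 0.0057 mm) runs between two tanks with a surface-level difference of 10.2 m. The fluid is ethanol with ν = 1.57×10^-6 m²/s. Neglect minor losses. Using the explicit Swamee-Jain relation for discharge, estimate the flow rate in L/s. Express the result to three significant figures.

Q ≈ 198 L/s

Swamee-Jain (Type II): Q = -0.965·√(gD⁵h_f/L)·ln[ε/(3.7D) + √(3.17ν²L/(gD³h_f))]
√(gD⁵h_f/L) = √(9.81·0.357⁵·10.2/1340) = 0.02081
ε/(3.7D) = 4.32×10^-6; √(3.17ν²L/(gD³h_f)) = 4.80×10^-5
Q = -0.965·0.02081·ln(5.227×10^-5) = 0.1980 m³/s
Check: V = 1.98 m/s, Re = 4.50×10^5, f = 0.01358, h_f = 10.2 m ≈ 10.2 m ✓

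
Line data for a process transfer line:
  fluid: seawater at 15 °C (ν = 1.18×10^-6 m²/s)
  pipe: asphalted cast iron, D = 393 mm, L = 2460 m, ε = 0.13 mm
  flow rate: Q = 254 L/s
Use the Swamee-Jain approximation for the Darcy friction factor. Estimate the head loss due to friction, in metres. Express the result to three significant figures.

V = 4Q/(πD²) = 4·0.254/(π·0.393²) = 2.094 m/s
Re = VD/ν = 2.094·0.393/1.18×10^-6 = 6.97×10^5 → turbulent
ε/D = 0.13/393 = 3.31×10^-4
Swamee-Jain: f = 0.01629
h_f = f(L/D)V²/(2g) = 0.01629·(2460/0.393)·2.094²/(2·9.81) = 22.79 m

h_f ≈ 22.8 m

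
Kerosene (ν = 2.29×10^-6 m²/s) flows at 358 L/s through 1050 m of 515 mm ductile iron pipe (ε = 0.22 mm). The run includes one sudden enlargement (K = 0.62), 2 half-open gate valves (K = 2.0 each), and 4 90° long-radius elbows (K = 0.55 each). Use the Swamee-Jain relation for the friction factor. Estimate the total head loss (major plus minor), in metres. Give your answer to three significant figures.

V = 4Q/(πD²) = 1.719 m/s; V²/2g = 0.1505 m
Re = 3.87×10^5, ε/D = 4.27×10^-4 → f = 0.01758 (Swamee-Jain)
Major: h_f = f(L/D)·V²/2g = 0.01758·2039·0.1505 = 5.394 m
Minor: ΣK = 6.82; h_m = ΣK·V²/2g = 1.027 m
Total H_L = 5.394 + 1.027 = 6.421 m

H_L ≈ 6.42 m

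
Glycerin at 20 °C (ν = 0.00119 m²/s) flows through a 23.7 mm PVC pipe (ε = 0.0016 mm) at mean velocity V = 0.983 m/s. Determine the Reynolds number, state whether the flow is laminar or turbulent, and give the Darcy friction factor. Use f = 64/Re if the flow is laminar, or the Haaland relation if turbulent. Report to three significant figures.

Re = VD/ν = 0.9830·0.0237/0.00119 = 19.6
Re < 2300 → laminar → f = 64/Re = 3.269

Re ≈ 19.6; laminar; f = 64/Re ≈ 3.27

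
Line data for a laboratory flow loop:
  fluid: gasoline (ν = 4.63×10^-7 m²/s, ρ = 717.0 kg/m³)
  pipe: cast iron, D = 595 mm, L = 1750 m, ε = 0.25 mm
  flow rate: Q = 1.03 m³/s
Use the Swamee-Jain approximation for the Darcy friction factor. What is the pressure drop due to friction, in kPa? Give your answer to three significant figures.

Δp ≈ 235 kPa

V = 4Q/(πD²) = 4·1.03/(π·0.595²) = 3.704 m/s
Re = VD/ν = 3.704·0.595/4.63×10^-7 = 4.76×10^6 → turbulent
ε/D = 0.25/595 = 4.20×10^-4
Swamee-Jain: f = 0.01624
h_f = f(L/D)V²/(2g) = 0.01624·(1750/0.595)·3.704²/(2·9.81) = 33.40 m
Δp = ρg·h_f = 717.0·9.81·33.40 = 234.9 kPa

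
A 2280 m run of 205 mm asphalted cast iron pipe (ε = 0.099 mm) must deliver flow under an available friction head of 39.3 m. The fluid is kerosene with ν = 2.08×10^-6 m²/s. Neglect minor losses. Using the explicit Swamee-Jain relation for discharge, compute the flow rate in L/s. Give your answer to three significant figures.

Q ≈ 63.3 L/s

Swamee-Jain (Type II): Q = -0.965·√(gD⁵h_f/L)·ln[ε/(3.7D) + √(3.17ν²L/(gD³h_f))]
√(gD⁵h_f/L) = √(9.81·0.205⁵·39.3/2280) = 0.007824
ε/(3.7D) = 1.31×10^-4; √(3.17ν²L/(gD³h_f)) = 9.70×10^-5
Q = -0.965·0.007824·ln(2.275×10^-4) = 0.06333 m³/s
Check: V = 1.92 m/s, Re = 1.89×10^5, f = 0.01894, h_f = 39.5 m ≈ 39.3 m ✓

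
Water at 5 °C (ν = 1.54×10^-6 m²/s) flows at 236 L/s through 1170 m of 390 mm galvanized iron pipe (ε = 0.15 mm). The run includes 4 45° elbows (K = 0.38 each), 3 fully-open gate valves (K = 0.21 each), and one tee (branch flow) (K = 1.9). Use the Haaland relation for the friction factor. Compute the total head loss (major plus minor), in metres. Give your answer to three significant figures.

V = 4Q/(πD²) = 1.976 m/s; V²/2g = 0.1989 m
Re = 5.00×10^5, ε/D = 3.85×10^-4 → f = 0.01680 (Haaland)
Major: h_f = f(L/D)·V²/2g = 0.01680·3000·0.1989 = 10.02 m
Minor: ΣK = 4.05; h_m = ΣK·V²/2g = 0.8056 m
Total H_L = 10.02 + 0.8056 = 10.83 m

H_L ≈ 10.8 m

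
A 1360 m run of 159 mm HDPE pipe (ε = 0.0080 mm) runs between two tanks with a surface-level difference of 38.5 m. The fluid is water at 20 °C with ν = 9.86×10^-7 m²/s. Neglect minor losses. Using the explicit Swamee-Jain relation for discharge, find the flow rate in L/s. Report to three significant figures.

Q ≈ 49.3 L/s

Swamee-Jain (Type II): Q = -0.965·√(gD⁵h_f/L)·ln[ε/(3.7D) + √(3.17ν²L/(gD³h_f))]
√(gD⁵h_f/L) = √(9.81·0.159⁵·38.5/1360) = 0.005312
ε/(3.7D) = 1.36×10^-5; √(3.17ν²L/(gD³h_f)) = 5.25×10^-5
Q = -0.965·0.005312·ln(6.614×10^-5) = 0.04934 m³/s
Check: V = 2.48 m/s, Re = 4.01×10^5, f = 0.01429, h_f = 38.5 m ≈ 38.5 m ✓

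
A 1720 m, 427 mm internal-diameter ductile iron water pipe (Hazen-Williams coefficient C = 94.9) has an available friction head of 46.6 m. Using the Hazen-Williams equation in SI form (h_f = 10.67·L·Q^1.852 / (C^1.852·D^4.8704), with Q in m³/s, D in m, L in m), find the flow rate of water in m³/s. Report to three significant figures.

Rearranging: Q = [h_f·C^1.852·D^4.8704 / (10.67·L)]^(1/1.852)
Q = [46.6·94.9^1.852·0.427^4.8704 / (10.67·1720)]^0.540 = 0.4018 m³/s

Q ≈ 0.402 m³/s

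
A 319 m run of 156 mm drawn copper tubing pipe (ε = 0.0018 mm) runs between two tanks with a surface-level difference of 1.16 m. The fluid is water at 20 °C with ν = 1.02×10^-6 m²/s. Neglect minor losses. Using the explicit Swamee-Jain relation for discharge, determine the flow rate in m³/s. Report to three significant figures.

Q ≈ 0.0153 m³/s

Swamee-Jain (Type II): Q = -0.965·√(gD⁵h_f/L)·ln[ε/(3.7D) + √(3.17ν²L/(gD³h_f))]
√(gD⁵h_f/L) = √(9.81·0.156⁵·1.16/319) = 0.001815
ε/(3.7D) = 3.12×10^-6; √(3.17ν²L/(gD³h_f)) = 1.56×10^-4
Q = -0.965·0.001815·ln(1.592×10^-4) = 0.01532 m³/s
Check: V = 0.802 m/s, Re = 1.23×10^5, f = 0.01721, h_f = 1.15 m ≈ 1.16 m ✓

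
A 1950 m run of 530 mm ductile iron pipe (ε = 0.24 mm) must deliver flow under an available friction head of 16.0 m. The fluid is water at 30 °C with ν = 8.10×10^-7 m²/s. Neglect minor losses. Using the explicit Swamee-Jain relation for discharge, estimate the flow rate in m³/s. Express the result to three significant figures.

Swamee-Jain (Type II): Q = -0.965·√(gD⁵h_f/L)·ln[ε/(3.7D) + √(3.17ν²L/(gD³h_f))]
√(gD⁵h_f/L) = √(9.81·0.530⁵·16.0/1950) = 0.05802
ε/(3.7D) = 1.22×10^-4; √(3.17ν²L/(gD³h_f)) = 1.32×10^-5
Q = -0.965·0.05802·ln(1.356×10^-4) = 0.4986 m³/s
Check: V = 2.26 m/s, Re = 1.48×10^6, f = 0.01679, h_f = 16.1 m ≈ 16.0 m ✓

Q ≈ 0.499 m³/s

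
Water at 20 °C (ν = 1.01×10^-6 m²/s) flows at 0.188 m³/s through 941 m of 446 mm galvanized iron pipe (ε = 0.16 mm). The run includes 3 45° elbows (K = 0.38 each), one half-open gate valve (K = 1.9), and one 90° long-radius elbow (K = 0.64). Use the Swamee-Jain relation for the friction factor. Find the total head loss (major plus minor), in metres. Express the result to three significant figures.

H_L ≈ 2.88 m

V = 4Q/(πD²) = 1.203 m/s; V²/2g = 0.07381 m
Re = 5.31×10^5, ε/D = 3.59×10^-4 → f = 0.01676 (Swamee-Jain)
Major: h_f = f(L/D)·V²/2g = 0.01676·2110·0.07381 = 2.610 m
Minor: ΣK = 3.68; h_m = ΣK·V²/2g = 0.2716 m
Total H_L = 2.610 + 0.2716 = 2.881 m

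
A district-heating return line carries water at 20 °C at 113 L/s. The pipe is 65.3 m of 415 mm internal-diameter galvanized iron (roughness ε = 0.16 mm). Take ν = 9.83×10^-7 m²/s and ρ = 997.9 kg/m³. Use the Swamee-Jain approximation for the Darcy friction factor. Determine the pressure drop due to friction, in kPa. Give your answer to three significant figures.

Δp ≈ 0.954 kPa

V = 4Q/(πD²) = 4·0.113/(π·0.415²) = 0.8354 m/s
Re = VD/ν = 0.8354·0.415/9.83×10^-7 = 3.53×10^5 → turbulent
ε/D = 0.16/415 = 3.86×10^-4
Swamee-Jain: f = 0.01741
h_f = f(L/D)V²/(2g) = 0.01741·(65.3/0.415)·0.8354²/(2·9.81) = 0.09747 m
Δp = ρg·h_f = 997.9·9.81·0.09747 = 0.9541 kPa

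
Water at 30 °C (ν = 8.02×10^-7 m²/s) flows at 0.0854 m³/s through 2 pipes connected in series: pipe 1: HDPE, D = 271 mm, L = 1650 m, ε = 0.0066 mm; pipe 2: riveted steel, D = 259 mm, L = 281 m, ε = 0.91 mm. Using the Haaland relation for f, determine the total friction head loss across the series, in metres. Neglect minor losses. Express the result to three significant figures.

Pipe 1: V = 1.481 m/s, Re = 5.00×10^5, ε/D = 2.44×10^-5, f = 0.01335, h_1 = f(L/D)V²/2g = 9.083 m
Pipe 2: V = 1.621 m/s, Re = 5.23×10^5, ε/D = 0.00351, f = 0.02763, h_2 = f(L/D)V²/2g = 4.015 m
Series → Q common, losses add: H = Σh = 13.10 m

H ≈ 13.1 m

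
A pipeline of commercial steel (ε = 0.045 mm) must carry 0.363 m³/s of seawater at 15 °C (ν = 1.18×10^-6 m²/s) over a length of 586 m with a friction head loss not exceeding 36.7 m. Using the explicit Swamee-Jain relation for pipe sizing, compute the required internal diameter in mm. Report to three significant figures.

Swamee-Jain (Type III): D = 0.66·[ε^1.25·(LQ²/(gh_f))^4.75 + ν·Q^9.4·(L/(gh_f))^5.2]^0.04
LQ²/(gh_f) = 0.2145; L/(gh_f) = 1.628
Term 1 = ε^1.25·(…)^4.75 = 2.46×10^-9; Term 2 = ν·Q^9.4·(…)^5.2 = 1.08×10^-9
D = 0.66·(2.46×10^-9 + 1.08×10^-9)^0.04 = 0.3030 m = 303 mm
Check: V = 5.03 m/s, Re = 1.29×10^6, f = 0.01394, h_f = 34.8 m ≈ 36.7 m ✓

D ≈ 303 mm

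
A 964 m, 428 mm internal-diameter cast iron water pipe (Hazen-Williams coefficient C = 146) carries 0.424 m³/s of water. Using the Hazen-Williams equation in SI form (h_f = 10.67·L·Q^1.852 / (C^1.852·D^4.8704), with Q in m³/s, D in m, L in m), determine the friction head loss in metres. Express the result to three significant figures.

h_f = 10.67·964·0.424^1.852 / (146^1.852·0.428^4.8704) = 12.85 m

h_f ≈ 12.8 m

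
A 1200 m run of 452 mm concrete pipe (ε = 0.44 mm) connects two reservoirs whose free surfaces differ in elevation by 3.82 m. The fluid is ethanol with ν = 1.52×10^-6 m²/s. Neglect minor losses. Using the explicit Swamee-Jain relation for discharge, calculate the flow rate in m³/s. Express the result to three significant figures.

Swamee-Jain (Type II): Q = -0.965·√(gD⁵h_f/L)·ln[ε/(3.7D) + √(3.17ν²L/(gD³h_f))]
√(gD⁵h_f/L) = √(9.81·0.452⁵·3.82/1200) = 0.02427
ε/(3.7D) = 2.63×10^-4; √(3.17ν²L/(gD³h_f)) = 5.04×10^-5
Q = -0.965·0.02427·ln(3.135×10^-4) = 0.1890 m³/s
Check: V = 1.18 m/s, Re = 3.50×10^5, f = 0.02050, h_f = 3.85 m ≈ 3.82 m ✓

Q ≈ 0.189 m³/s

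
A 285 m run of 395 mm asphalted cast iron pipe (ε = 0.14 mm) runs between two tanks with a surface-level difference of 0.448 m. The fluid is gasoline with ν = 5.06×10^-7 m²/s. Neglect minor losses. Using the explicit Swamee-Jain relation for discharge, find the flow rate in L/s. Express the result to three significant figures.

Swamee-Jain (Type II): Q = -0.965·√(gD⁵h_f/L)·ln[ε/(3.7D) + √(3.17ν²L/(gD³h_f))]
√(gD⁵h_f/L) = √(9.81·0.395⁵·0.448/285) = 0.01218
ε/(3.7D) = 9.58×10^-5; √(3.17ν²L/(gD³h_f)) = 2.92×10^-5
Q = -0.965·0.01218·ln(1.250×10^-4) = 0.1056 m³/s
Check: V = 0.862 m/s, Re = 6.73×10^5, f = 0.01651, h_f = 0.451 m ≈ 0.448 m ✓

Q ≈ 106 L/s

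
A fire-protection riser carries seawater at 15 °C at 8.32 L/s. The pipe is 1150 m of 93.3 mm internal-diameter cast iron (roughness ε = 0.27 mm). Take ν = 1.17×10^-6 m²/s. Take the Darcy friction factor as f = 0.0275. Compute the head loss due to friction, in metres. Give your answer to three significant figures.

V = 4Q/(πD²) = 4·0.00832/(π·0.0933²) = 1.217 m/s
h_f = f(L/D)V²/(2g) = 0.02750·(1150/0.0933)·1.217²/(2·9.81) = 25.59 m

h_f ≈ 25.6 m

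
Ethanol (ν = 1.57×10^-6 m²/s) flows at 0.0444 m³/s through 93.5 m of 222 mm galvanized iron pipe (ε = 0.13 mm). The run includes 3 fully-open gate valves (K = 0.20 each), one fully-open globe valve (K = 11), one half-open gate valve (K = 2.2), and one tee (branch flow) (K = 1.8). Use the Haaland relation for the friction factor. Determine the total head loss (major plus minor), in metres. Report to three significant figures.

V = 4Q/(πD²) = 1.147 m/s; V²/2g = 0.06706 m
Re = 1.62×10^5, ε/D = 5.86×10^-4 → f = 0.01941 (Haaland)
Major: h_f = f(L/D)·V²/2g = 0.01941·421.2·0.06706 = 0.5483 m
Minor: ΣK = 15.6; h_m = ΣK·V²/2g = 1.046 m
Total H_L = 0.5483 + 1.046 = 1.594 m

H_L ≈ 1.59 m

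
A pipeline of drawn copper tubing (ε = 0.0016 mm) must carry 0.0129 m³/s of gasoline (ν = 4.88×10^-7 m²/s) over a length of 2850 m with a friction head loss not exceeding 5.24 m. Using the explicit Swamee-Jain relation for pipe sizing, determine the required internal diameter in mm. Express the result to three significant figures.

Swamee-Jain (Type III): D = 0.66·[ε^1.25·(LQ²/(gh_f))^4.75 + ν·Q^9.4·(L/(gh_f))^5.2]^0.04
LQ²/(gh_f) = 0.009226; L/(gh_f) = 55.44
Term 1 = ε^1.25·(…)^4.75 = 1.23×10^-17; Term 2 = ν·Q^9.4·(…)^5.2 = 9.91×10^-16
D = 0.66·(1.23×10^-17 + 9.91×10^-16)^0.04 = 0.1658 m = 166 mm
Check: V = 0.597 m/s, Re = 2.03×10^5, f = 0.01558, h_f = 4.87 m ≈ 5.24 m ✓

D ≈ 166 mm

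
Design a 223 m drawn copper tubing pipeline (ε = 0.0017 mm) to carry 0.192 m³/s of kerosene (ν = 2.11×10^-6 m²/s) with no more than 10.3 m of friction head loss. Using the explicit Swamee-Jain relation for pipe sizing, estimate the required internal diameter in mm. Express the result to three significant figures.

Swamee-Jain (Type III): D = 0.66·[ε^1.25·(LQ²/(gh_f))^4.75 + ν·Q^9.4·(L/(gh_f))^5.2]^0.04
LQ²/(gh_f) = 0.08136; L/(gh_f) = 2.207
Term 1 = ε^1.25·(…)^4.75 = 4.10×10^-13; Term 2 = ν·Q^9.4·(…)^5.2 = 2.37×10^-11
D = 0.66·(4.10×10^-13 + 2.37×10^-11)^0.04 = 0.2482 m = 248 mm
Check: V = 3.97 m/s, Re = 4.67×10^5, f = 0.01336, h_f = 9.63 m ≈ 10.3 m ✓

D ≈ 248 mm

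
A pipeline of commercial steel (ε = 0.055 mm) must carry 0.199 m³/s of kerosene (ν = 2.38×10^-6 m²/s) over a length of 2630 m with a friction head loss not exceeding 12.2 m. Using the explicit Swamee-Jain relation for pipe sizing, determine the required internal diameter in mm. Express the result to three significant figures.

D ≈ 413 mm

Swamee-Jain (Type III): D = 0.66·[ε^1.25·(LQ²/(gh_f))^4.75 + ν·Q^9.4·(L/(gh_f))^5.2]^0.04
LQ²/(gh_f) = 0.8702; L/(gh_f) = 21.97
Term 1 = ε^1.25·(…)^4.75 = 2.45×10^-6; Term 2 = ν·Q^9.4·(…)^5.2 = 5.81×10^-6
D = 0.66·(2.45×10^-6 + 5.81×10^-6)^0.04 = 0.4132 m = 413 mm
Check: V = 1.48 m/s, Re = 2.58×10^5, f = 0.01606, h_f = 11.5 m ≈ 12.2 m ✓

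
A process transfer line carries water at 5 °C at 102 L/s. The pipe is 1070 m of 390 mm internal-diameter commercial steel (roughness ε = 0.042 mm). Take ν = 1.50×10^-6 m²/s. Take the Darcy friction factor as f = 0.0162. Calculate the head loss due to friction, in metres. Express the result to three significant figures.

V = 4Q/(πD²) = 4·0.102/(π·0.390²) = 0.8538 m/s
h_f = f(L/D)V²/(2g) = 0.01620·(1070/0.390)·0.8538²/(2·9.81) = 1.652 m

h_f ≈ 1.65 m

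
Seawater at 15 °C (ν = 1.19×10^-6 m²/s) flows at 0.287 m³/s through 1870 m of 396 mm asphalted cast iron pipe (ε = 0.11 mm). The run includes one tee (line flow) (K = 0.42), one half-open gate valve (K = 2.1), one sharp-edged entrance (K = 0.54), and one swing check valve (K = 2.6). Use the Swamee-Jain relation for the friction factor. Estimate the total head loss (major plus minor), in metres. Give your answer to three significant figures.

H_L ≈ 22.2 m

V = 4Q/(πD²) = 2.330 m/s; V²/2g = 0.2768 m
Re = 7.75×10^5, ε/D = 2.78×10^-4 → f = 0.01575 (Swamee-Jain)
Major: h_f = f(L/D)·V²/2g = 0.01575·4722·0.2768 = 20.59 m
Minor: ΣK = 5.66; h_m = ΣK·V²/2g = 1.566 m
Total H_L = 20.59 + 1.566 = 22.15 m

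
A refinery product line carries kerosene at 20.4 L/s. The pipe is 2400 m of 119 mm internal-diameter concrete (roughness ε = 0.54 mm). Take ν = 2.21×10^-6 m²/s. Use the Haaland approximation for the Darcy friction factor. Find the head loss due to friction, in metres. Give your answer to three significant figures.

h_f ≈ 105 m

V = 4Q/(πD²) = 4·0.0204/(π·0.119²) = 1.834 m/s
Re = VD/ν = 1.834·0.119/2.21×10^-6 = 9.88×10^4 → turbulent
ε/D = 0.54/119 = 0.00454
Haaland: f = 0.03047
h_f = f(L/D)V²/(2g) = 0.03047·(2400/0.119)·1.834²/(2·9.81) = 105.4 m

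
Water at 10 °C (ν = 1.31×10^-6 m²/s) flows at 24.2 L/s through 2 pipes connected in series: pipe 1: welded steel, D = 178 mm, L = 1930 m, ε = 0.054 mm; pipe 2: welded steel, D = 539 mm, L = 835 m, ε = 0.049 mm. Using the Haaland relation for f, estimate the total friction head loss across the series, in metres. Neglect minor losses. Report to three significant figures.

Pipe 1: V = 0.9725 m/s, Re = 1.32×10^5, ε/D = 3.03×10^-4, f = 0.01845, h_1 = f(L/D)V²/2g = 9.645 m
Pipe 2: V = 0.1061 m/s, Re = 4.36×10^4, ε/D = 9.09×10^-5, f = 0.02160, h_2 = f(L/D)V²/2g = 0.01918 m
Series → Q common, losses add: H = Σh = 9.664 m

H ≈ 9.66 m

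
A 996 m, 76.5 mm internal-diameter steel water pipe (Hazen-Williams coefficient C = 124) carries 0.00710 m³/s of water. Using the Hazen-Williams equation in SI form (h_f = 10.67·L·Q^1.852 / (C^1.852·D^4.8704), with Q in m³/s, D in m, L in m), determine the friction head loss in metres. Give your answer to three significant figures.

h_f ≈ 40.5 m

h_f = 10.67·996·0.00710^1.852 / (124^1.852·0.0765^4.8704) = 40.45 m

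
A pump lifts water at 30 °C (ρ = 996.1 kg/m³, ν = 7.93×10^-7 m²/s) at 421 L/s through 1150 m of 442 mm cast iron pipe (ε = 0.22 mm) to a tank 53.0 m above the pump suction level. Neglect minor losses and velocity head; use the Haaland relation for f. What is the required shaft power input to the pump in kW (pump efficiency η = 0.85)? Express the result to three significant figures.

V = 4Q/(πD²) = 2.744 m/s; Re = 1.53×10^6; ε/D = 4.98×10^-4; f = 0.01701
h_f = f(L/D)V²/2g = 16.98 m
Total head H = z + h_f = 53.0 + 16.98 = 69.98 m
P_hyd = ρgQH = 996.1·9.81·0.421·69.98 = 287.9 kW
P_shaft = P_hyd/η = 287.9/0.85 = 338.7 kW

P_shaft ≈ 339 kW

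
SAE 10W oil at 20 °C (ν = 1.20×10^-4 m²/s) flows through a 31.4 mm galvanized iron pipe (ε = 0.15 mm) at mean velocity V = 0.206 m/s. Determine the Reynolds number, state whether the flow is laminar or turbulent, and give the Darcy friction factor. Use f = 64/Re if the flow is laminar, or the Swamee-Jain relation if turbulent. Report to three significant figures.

Re ≈ 53.9; laminar; f = 64/Re ≈ 1.19

Re = VD/ν = 0.2060·0.0314/1.20×10^-4 = 53.9
Re < 2300 → laminar → f = 64/Re = 1.187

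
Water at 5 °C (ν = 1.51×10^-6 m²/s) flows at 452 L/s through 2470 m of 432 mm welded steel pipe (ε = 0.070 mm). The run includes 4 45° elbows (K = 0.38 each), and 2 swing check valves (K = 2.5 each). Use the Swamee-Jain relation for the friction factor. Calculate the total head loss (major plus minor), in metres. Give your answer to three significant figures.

H_L ≈ 43.2 m

V = 4Q/(πD²) = 3.084 m/s; V²/2g = 0.4847 m
Re = 8.82×10^5, ε/D = 1.62×10^-4 → f = 0.01445 (Swamee-Jain)
Major: h_f = f(L/D)·V²/2g = 0.01445·5718·0.4847 = 40.06 m
Minor: ΣK = 6.52; h_m = ΣK·V²/2g = 3.160 m
Total H_L = 40.06 + 3.160 = 43.22 m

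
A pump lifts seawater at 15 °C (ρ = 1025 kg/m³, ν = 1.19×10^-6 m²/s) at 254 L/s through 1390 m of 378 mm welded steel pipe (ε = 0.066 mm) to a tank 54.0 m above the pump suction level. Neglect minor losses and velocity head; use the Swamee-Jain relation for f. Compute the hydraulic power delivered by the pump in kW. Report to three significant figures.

V = 4Q/(πD²) = 2.263 m/s; Re = 7.19×10^5; ε/D = 1.75×10^-4; f = 0.01481
h_f = f(L/D)V²/2g = 14.22 m
Total head H = z + h_f = 54.0 + 14.22 = 68.22 m
P_hyd = ρgQH = 1025·9.81·0.254·68.22 = 174.2 kW

P_hyd ≈ 174 kW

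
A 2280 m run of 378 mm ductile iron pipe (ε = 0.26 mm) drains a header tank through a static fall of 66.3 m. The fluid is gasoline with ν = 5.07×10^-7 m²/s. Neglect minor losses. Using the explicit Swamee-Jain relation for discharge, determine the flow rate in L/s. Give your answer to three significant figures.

Q ≈ 387 L/s

Swamee-Jain (Type II): Q = -0.965·√(gD⁵h_f/L)·ln[ε/(3.7D) + √(3.17ν²L/(gD³h_f))]
√(gD⁵h_f/L) = √(9.81·0.378⁵·66.3/2280) = 0.04692
ε/(3.7D) = 1.86×10^-4; √(3.17ν²L/(gD³h_f)) = 7.27×10^-6
Q = -0.965·0.04692·ln(1.932×10^-4) = 0.3872 m³/s
Check: V = 3.45 m/s, Re = 2.57×10^6, f = 0.01818, h_f = 66.5 m ≈ 66.3 m ✓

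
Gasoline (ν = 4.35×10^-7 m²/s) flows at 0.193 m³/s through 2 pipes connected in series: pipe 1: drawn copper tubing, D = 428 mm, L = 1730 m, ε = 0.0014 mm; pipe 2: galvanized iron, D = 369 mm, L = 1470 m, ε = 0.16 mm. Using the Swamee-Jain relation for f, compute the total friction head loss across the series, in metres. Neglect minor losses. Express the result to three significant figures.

H ≈ 15.1 m

Pipe 1: V = 1.341 m/s, Re = 1.32×10^6, ε/D = 3.27×10^-6, f = 0.01118, h_1 = f(L/D)V²/2g = 4.145 m
Pipe 2: V = 1.805 m/s, Re = 1.53×10^6, ε/D = 4.34×10^-4, f = 0.01663, h_2 = f(L/D)V²/2g = 11.00 m
Series → Q common, losses add: H = Σh = 15.15 m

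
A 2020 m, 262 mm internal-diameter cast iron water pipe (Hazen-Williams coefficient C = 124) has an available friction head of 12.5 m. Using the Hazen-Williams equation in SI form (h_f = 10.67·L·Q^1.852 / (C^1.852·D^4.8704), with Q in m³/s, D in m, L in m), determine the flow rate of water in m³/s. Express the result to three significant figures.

Rearranging: Q = [h_f·C^1.852·D^4.8704 / (10.67·L)]^(1/1.852)
Q = [12.5·124^1.852·0.262^4.8704 / (10.67·2020)]^0.540 = 0.06547 m³/s

Q ≈ 0.0655 m³/s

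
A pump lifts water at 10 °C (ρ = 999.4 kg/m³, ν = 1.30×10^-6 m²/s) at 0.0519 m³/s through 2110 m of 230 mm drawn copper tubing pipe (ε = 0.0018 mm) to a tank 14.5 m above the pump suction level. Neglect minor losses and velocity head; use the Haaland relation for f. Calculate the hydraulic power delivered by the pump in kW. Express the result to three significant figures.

V = 4Q/(πD²) = 1.249 m/s; Re = 2.21×10^5; ε/D = 7.83×10^-6; f = 0.01525
h_f = f(L/D)V²/2g = 11.13 m
Total head H = z + h_f = 14.5 + 11.13 = 25.63 m
P_hyd = ρgQH = 999.4·9.81·0.0519·25.63 = 13.04 kW

P_hyd ≈ 13.0 kW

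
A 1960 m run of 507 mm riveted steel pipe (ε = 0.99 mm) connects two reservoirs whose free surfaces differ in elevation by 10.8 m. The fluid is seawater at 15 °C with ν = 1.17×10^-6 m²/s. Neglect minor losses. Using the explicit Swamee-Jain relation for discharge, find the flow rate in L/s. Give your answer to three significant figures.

Swamee-Jain (Type II): Q = -0.965·√(gD⁵h_f/L)·ln[ε/(3.7D) + √(3.17ν²L/(gD³h_f))]
√(gD⁵h_f/L) = √(9.81·0.507⁵·10.8/1960) = 0.04255
ε/(3.7D) = 5.28×10^-4; √(3.17ν²L/(gD³h_f)) = 2.48×10^-5
Q = -0.965·0.04255·ln(5.526×10^-4) = 0.3080 m³/s
Check: V = 1.53 m/s, Re = 6.61×10^5, f = 0.02365, h_f = 10.8 m ≈ 10.8 m ✓

Q ≈ 308 L/s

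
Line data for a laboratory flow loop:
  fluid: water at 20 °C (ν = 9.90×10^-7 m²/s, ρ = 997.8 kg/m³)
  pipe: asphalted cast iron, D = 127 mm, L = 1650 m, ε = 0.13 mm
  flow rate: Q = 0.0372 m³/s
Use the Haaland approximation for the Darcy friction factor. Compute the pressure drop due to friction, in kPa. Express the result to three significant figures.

V = 4Q/(πD²) = 4·0.0372/(π·0.127²) = 2.937 m/s
Re = VD/ν = 2.937·0.127/9.90×10^-7 = 3.77×10^5 → turbulent
ε/D = 0.13/127 = 0.00102
Haaland: f = 0.02046
h_f = f(L/D)V²/(2g) = 0.02046·(1650/0.127)·2.937²/(2·9.81) = 116.8 m
Δp = ρg·h_f = 997.8·9.81·116.8 = 1144 kPa

Δp ≈ 1140 kPa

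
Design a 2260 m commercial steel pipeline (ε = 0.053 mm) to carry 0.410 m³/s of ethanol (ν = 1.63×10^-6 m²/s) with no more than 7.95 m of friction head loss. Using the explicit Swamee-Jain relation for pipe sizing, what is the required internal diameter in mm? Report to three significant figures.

Swamee-Jain (Type III): D = 0.66·[ε^1.25·(LQ²/(gh_f))^4.75 + ν·Q^9.4·(L/(gh_f))^5.2]^0.04
LQ²/(gh_f) = 4.871; L/(gh_f) = 28.98
Term 1 = ε^1.25·(…)^4.75 = 0.00835; Term 2 = ν·Q^9.4·(…)^5.2 = 0.0150
D = 0.66·(0.00835 + 0.0150)^0.04 = 0.5679 m = 568 mm
Check: V = 1.62 m/s, Re = 5.64×10^5, f = 0.01419, h_f = 7.54 m ≈ 7.95 m ✓

D ≈ 568 mm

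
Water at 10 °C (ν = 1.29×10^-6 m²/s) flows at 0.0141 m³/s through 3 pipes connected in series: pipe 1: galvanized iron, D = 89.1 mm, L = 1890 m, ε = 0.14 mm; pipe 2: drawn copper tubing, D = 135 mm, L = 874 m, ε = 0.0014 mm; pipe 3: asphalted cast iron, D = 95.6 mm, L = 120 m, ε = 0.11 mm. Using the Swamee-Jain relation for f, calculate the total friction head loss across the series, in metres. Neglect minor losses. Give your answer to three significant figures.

H ≈ 141 m

Pipe 1: V = 2.261 m/s, Re = 1.56×10^5, ε/D = 0.00157, f = 0.02349, h_1 = f(L/D)V²/2g = 129.8 m
Pipe 2: V = 0.9851 m/s, Re = 1.03×10^5, ε/D = 1.04×10^-5, f = 0.01781, h_2 = f(L/D)V²/2g = 5.704 m
Pipe 3: V = 1.964 m/s, Re = 1.46×10^5, ε/D = 0.00115, f = 0.02220, h_3 = f(L/D)V²/2g = 5.479 m
Series → Q common, losses add: H = Σh = 141.0 m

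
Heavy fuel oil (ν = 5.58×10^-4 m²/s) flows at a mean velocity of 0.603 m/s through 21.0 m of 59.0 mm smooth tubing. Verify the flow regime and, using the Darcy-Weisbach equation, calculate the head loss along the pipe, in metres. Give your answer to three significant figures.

h_f ≈ 6.62 m

Re = VD/ν = 0.603·0.05900/5.58×10^-4 = 63.8 → laminar (Re < 2300)
f = 64/Re = 1.004
h_f = f(L/D)V²/(2g) = 1.004·(21.0/0.05900)·0.603²/(2·9.81) = 6.621 m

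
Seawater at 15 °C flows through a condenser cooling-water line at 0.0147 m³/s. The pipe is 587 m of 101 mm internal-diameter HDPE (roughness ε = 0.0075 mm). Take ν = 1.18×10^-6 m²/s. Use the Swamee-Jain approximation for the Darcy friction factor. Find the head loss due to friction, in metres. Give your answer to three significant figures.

h_f ≈ 16.8 m

V = 4Q/(πD²) = 4·0.0147/(π·0.101²) = 1.835 m/s
Re = VD/ν = 1.835·0.101/1.18×10^-6 = 1.57×10^5 → turbulent
ε/D = 0.0075/101 = 7.43×10^-5
Swamee-Jain: f = 0.01686
h_f = f(L/D)V²/(2g) = 0.01686·(587/0.101)·1.835²/(2·9.81) = 16.81 m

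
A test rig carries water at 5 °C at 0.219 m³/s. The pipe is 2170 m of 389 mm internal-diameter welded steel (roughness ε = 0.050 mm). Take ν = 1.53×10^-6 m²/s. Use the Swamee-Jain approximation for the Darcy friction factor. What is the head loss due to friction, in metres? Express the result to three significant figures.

h_f ≈ 14.4 m

V = 4Q/(πD²) = 4·0.219/(π·0.389²) = 1.843 m/s
Re = VD/ν = 1.843·0.389/1.53×10^-6 = 4.69×10^5 → turbulent
ε/D = 0.050/389 = 1.29×10^-4
Swamee-Jain: f = 0.01489
h_f = f(L/D)V²/(2g) = 0.01489·(2170/0.389)·1.843²/(2·9.81) = 14.38 m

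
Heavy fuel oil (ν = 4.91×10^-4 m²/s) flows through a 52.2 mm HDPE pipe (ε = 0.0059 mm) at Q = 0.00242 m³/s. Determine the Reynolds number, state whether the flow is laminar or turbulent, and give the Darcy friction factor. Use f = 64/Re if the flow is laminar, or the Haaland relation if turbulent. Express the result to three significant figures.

Re ≈ 120; laminar; f = 64/Re ≈ 0.532

V = 4Q/(πD²) = 1.131 m/s
Re = VD/ν = 1.131·0.0522/4.91×10^-4 = 120
Re < 2300 → laminar → f = 64/Re = 0.5324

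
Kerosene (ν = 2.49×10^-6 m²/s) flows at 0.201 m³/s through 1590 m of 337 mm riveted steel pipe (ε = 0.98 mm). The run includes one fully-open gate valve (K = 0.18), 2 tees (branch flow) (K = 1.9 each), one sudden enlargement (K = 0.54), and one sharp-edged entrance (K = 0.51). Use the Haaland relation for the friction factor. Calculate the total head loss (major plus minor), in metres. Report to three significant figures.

V = 4Q/(πD²) = 2.253 m/s; V²/2g = 0.2588 m
Re = 3.05×10^5, ε/D = 0.00291 → f = 0.02640 (Haaland)
Major: h_f = f(L/D)·V²/2g = 0.02640·4718·0.2588 = 32.23 m
Minor: ΣK = 5.03; h_m = ΣK·V²/2g = 1.302 m
Total H_L = 32.23 + 1.302 = 33.53 m

H_L ≈ 33.5 m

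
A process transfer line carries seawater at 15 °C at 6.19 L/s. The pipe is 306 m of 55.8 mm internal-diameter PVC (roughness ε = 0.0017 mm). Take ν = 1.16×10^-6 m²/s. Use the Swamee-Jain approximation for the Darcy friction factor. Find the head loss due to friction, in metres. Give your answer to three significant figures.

h_f ≈ 31.1 m

V = 4Q/(πD²) = 4·0.00619/(π·0.0558²) = 2.531 m/s
Re = VD/ν = 2.531·0.0558/1.16×10^-6 = 1.22×10^5 → turbulent
ε/D = 0.0017/55.8 = 3.05×10^-5
Swamee-Jain: f = 0.01736
h_f = f(L/D)V²/(2g) = 0.01736·(306/0.0558)·2.531²/(2·9.81) = 31.08 m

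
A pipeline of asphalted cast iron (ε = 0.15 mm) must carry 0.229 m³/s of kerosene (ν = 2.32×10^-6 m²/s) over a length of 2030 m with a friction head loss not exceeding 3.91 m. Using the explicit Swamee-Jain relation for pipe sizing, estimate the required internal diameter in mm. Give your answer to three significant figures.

Swamee-Jain (Type III): D = 0.66·[ε^1.25·(LQ²/(gh_f))^4.75 + ν·Q^9.4·(L/(gh_f))^5.2]^0.04
LQ²/(gh_f) = 2.775; L/(gh_f) = 52.92
Term 1 = ε^1.25·(…)^4.75 = 0.00212; Term 2 = ν·Q^9.4·(…)^5.2 = 0.00205
D = 0.66·(0.00212 + 0.00205)^0.04 = 0.5301 m = 530 mm
Check: V = 1.04 m/s, Re = 2.37×10^5, f = 0.01735, h_f = 3.65 m ≈ 3.91 m ✓

D ≈ 530 mm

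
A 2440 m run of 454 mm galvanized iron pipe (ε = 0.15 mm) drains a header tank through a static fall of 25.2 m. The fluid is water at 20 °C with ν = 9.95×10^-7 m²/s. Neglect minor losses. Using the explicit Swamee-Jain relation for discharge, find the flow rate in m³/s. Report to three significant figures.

Swamee-Jain (Type II): Q = -0.965·√(gD⁵h_f/L)·ln[ε/(3.7D) + √(3.17ν²L/(gD³h_f))]
√(gD⁵h_f/L) = √(9.81·0.454⁵·25.2/2440) = 0.04421
ε/(3.7D) = 8.93×10^-5; √(3.17ν²L/(gD³h_f)) = 1.82×10^-5
Q = -0.965·0.04421·ln(1.075×10^-4) = 0.3898 m³/s
Check: V = 2.41 m/s, Re = 1.10×10^6, f = 0.01596, h_f = 25.4 m ≈ 25.2 m ✓

Q ≈ 0.390 m³/s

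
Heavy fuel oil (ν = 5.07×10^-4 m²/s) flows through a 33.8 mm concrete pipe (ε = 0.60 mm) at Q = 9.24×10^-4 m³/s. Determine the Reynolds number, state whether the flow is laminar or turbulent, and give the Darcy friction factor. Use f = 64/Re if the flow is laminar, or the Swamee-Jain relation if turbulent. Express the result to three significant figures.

V = 4Q/(πD²) = 1.030 m/s
Re = VD/ν = 1.030·0.0338/5.07×10^-4 = 68.7
Re < 2300 → laminar → f = 64/Re = 0.9322

Re ≈ 68.7; laminar; f = 64/Re ≈ 0.932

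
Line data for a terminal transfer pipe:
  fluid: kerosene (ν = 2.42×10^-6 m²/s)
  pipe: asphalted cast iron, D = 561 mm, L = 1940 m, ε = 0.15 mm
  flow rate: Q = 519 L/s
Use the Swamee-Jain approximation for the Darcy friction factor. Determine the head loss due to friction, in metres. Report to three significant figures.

V = 4Q/(πD²) = 4·0.519/(π·0.561²) = 2.100 m/s
Re = VD/ν = 2.100·0.561/2.42×10^-6 = 4.87×10^5 → turbulent
ε/D = 0.15/561 = 2.67×10^-4
Swamee-Jain: f = 0.01614
h_f = f(L/D)V²/(2g) = 0.01614·(1940/0.561)·2.100²/(2·9.81) = 12.54 m

h_f ≈ 12.5 m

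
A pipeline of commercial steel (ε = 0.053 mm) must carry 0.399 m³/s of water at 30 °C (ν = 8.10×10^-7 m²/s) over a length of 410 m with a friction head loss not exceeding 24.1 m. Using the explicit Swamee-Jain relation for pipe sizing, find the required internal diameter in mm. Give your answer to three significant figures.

D ≈ 319 mm

Swamee-Jain (Type III): D = 0.66·[ε^1.25·(LQ²/(gh_f))^4.75 + ν·Q^9.4·(L/(gh_f))^5.2]^0.04
LQ²/(gh_f) = 0.2761; L/(gh_f) = 1.734
Term 1 = ε^1.25·(…)^4.75 = 1.00×10^-8; Term 2 = ν·Q^9.4·(…)^5.2 = 2.52×10^-9
D = 0.66·(1.00×10^-8 + 2.52×10^-9)^0.04 = 0.3188 m = 319 mm
Check: V = 5.00 m/s, Re = 1.97×10^6, f = 0.01390, h_f = 22.8 m ≈ 24.1 m ✓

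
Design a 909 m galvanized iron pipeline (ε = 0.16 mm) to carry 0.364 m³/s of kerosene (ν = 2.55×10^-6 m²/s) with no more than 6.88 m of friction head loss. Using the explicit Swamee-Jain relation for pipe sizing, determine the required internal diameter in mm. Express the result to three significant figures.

Swamee-Jain (Type III): D = 0.66·[ε^1.25·(LQ²/(gh_f))^4.75 + ν·Q^9.4·(L/(gh_f))^5.2]^0.04
LQ²/(gh_f) = 1.784; L/(gh_f) = 13.47
Term 1 = ε^1.25·(…)^4.75 = 2.82×10^-4; Term 2 = ν·Q^9.4·(…)^5.2 = 1.42×10^-4
D = 0.66·(2.82×10^-4 + 1.42×10^-4)^0.04 = 0.4838 m = 484 mm
Check: V = 1.98 m/s, Re = 3.76×10^5, f = 0.01695, h_f = 6.37 m ≈ 6.88 m ✓

D ≈ 484 mm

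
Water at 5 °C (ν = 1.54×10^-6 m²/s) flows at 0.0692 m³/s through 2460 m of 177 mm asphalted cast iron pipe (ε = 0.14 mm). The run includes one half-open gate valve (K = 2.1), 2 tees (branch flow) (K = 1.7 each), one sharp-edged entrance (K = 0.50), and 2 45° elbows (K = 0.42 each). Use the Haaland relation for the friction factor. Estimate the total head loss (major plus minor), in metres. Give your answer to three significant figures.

V = 4Q/(πD²) = 2.812 m/s; V²/2g = 0.4031 m
Re = 3.23×10^5, ε/D = 7.91×10^-4 → f = 0.01953 (Haaland)
Major: h_f = f(L/D)·V²/2g = 0.01953·13898·0.4031 = 109.4 m
Minor: ΣK = 6.84; h_m = ΣK·V²/2g = 2.757 m
Total H_L = 109.4 + 2.757 = 112.2 m

H_L ≈ 112 m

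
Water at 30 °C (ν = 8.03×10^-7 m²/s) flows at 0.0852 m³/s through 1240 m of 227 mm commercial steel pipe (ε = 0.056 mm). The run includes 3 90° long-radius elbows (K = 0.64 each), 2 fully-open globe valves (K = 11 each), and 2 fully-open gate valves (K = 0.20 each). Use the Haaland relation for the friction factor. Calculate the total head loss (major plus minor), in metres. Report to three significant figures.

V = 4Q/(πD²) = 2.105 m/s; V²/2g = 0.2259 m
Re = 5.95×10^5, ε/D = 2.47×10^-4 → f = 0.01552 (Haaland)
Major: h_f = f(L/D)·V²/2g = 0.01552·5463·0.2259 = 19.15 m
Minor: ΣK = 24.3; h_m = ΣK·V²/2g = 5.494 m
Total H_L = 19.15 + 5.494 = 24.65 m

H_L ≈ 24.6 m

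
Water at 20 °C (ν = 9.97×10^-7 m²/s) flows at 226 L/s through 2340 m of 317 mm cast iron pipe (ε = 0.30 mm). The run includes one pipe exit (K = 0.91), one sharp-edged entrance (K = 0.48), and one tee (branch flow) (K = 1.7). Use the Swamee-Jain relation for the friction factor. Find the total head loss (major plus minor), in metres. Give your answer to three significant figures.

H_L ≈ 62.4 m

V = 4Q/(πD²) = 2.864 m/s; V²/2g = 0.4179 m
Re = 9.10×10^5, ε/D = 9.46×10^-4 → f = 0.01982 (Swamee-Jain)
Major: h_f = f(L/D)·V²/2g = 0.01982·7382·0.4179 = 61.13 m
Minor: ΣK = 3.09; h_m = ΣK·V²/2g = 1.291 m
Total H_L = 61.13 + 1.291 = 62.43 m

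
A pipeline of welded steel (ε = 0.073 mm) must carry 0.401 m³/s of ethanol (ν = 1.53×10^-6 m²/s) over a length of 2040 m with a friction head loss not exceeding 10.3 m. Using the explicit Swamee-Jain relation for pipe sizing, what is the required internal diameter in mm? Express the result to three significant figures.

Swamee-Jain (Type III): D = 0.66·[ε^1.25·(LQ²/(gh_f))^4.75 + ν·Q^9.4·(L/(gh_f))^5.2]^0.04
LQ²/(gh_f) = 3.246; L/(gh_f) = 20.19
Term 1 = ε^1.25·(…)^4.75 = 0.00181; Term 2 = ν·Q^9.4·(…)^5.2 = 0.00174
D = 0.66·(0.00181 + 0.00174)^0.04 = 0.5267 m = 527 mm
Check: V = 1.84 m/s, Re = 6.34×10^5, f = 0.01456, h_f = 9.74 m ≈ 10.3 m ✓

D ≈ 527 mm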